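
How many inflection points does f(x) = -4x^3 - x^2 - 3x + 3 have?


Inflection points occur where f''(x) = 0 and concavity changes.
f(x) = -4x^3 - x^2 - 3x + 3
f'(x) = -12x^2 - 2x - 3
f''(x) = -24x - 2
Set f''(x) = 0:
-24x - 2 = 0
x = 2 / (-24) = -1/12
Since f''(x) is linear (degree 1), it changes sign at this point.
Therefore there is exactly 1 inflection point.

1


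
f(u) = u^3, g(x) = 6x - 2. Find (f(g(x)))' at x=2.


Using the chain rule: (f(g(x)))' = f'(g(x)) * g'(x)
First, find g(2):
g(2) = 6 * 2 - 2 = 10
Next, f'(u) = 3u^2
And g'(x) = 6
So f'(g(2)) * g'(2)
= 3 * 10^2 * 6
= 3 * 100 * 6
= 1800

1800


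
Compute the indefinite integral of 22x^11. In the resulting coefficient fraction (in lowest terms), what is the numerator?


Apply the power rule for integration:
integral of ax^n dx = a/(n+1) * x^(n+1) + C
integral of 22x^11 dx
= 22/12 * x^12 + C
= 11/6 * x^12 + C
The coefficient in lowest terms is 11/6, and its numerator is 11

11


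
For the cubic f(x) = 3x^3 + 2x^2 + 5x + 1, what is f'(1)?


Differentiate f(x) = 3x^3 + 2x^2 + 5x + 1 term by term:
f'(x) = 9x^2 + 4x + 5
Substitute x = 1:
f'(1) = 9 * 1^2 + 4 * 1 + 5
= 9 + 4 + 5
= 18

18


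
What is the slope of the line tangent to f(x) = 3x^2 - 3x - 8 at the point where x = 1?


The slope of the tangent line equals f'(x) at the point.
f(x) = 3x^2 - 3x - 8
f'(x) = 6x - 3
At x = 1:
f'(1) = 6 * 1 - 3
= 6 - 3
= 3

3


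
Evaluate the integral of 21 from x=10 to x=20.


The integral of a constant k over [a, b] equals k * (b - a).
integral from 10 to 20 of 21 dx
= 21 * (20 - 10)
= 21 * 10
= 210

210


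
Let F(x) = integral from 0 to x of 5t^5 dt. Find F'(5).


By the Fundamental Theorem of Calculus (Part 1):
If F(x) = integral from 0 to x of f(t) dt, then F'(x) = f(x)
Here f(t) = 5t^5
So F'(x) = 5x^5
Evaluate at x = 5:
F'(5) = 5 * 5^5
= 5 * 3125
= 15625

15625


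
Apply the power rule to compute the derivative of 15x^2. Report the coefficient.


We apply the power rule: d/dx [ax^n] = a*n * x^(n-1)
d/dx [15x^2]
= 15 * 2 * x^(2-1)
= 30x
The coefficient is 30

30


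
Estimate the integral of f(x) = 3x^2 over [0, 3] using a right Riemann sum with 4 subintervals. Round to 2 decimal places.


Right Riemann sum uses right endpoints of each subinterval.
Interval: [0, 3], n = 4
dx = (3 - 0) / 4 = 3/4
Right endpoints: [3/4, 3/2, 9/4, 3]
f values: [27/16, 27/4, 243/16, 27]
Sum = dx * (sum of f values)
= 3/4 * 405/8
= 1215/32 ≈ 37.97

37.97


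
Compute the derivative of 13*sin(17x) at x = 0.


Apply the chain rule to differentiate 13*sin(17x):
d/dx [13*sin(17x)]
= 13 * cos(17x) * d/dx(17x)
= 13 * 17 * cos(17x)
= 221 * cos(17x)
Evaluate at x = 0:
= 221 * cos(0)
= 221 * 1
= 221

221


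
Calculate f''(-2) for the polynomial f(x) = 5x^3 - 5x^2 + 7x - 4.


First derivative:
f'(x) = 15x^2 - 10x + 7
Second derivative:
f''(x) = 30x - 10
Substitute x = -2:
f''(-2) = 30 * (-2) - 10
= -60 - 10
= -70

-70


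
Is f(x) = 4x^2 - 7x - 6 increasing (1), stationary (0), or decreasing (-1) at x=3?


Compute f'(x) to determine behavior:
f'(x) = 8x - 7
f'(3) = 8 * 3 - 7
= 24 - 7
= 17
Since f'(3) > 0, the function is increasing (1)

1


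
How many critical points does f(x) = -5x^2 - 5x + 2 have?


Find where f'(x) = 0:
f'(x) = -10x - 5
Set f'(x) = 0:
-10x - 5 = 0
x = 5 / (-10) = -1/2
This is a linear equation in x, so there is exactly one solution.
Number of critical points: 1

1


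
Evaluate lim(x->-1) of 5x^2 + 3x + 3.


Since polynomials are continuous, we use direct substitution.
lim(x->-1) of 5x^2 + 3x + 3
= 5 * (-1)^2 + 3 * (-1) + 3
= 5 - 3 + 3
= 5

5


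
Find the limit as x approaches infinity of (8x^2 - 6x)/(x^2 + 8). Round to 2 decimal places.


For limits at infinity with equal-degree polynomials,
we compare leading coefficients.
Numerator leading term: 8x^2
Denominator leading term: x^2
Divide both by x^2:
lim = (8 - 6/x) / (1 + 8/x^2)
As x -> infinity, the 1/x and 1/x^2 terms vanish:
= 8/1 = 8 = 8.00

8.00


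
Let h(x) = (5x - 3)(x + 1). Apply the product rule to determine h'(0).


Let u(x) = 5x - 3 and v(x) = x + 1
u'(x) = 5
v'(x) = 1
Product rule: h'(x) = u'(x)*v(x) + u(x)*v'(x)
= 5 * (x + 1) + (5x - 3) * 1
At x = 0:
u(0) = 5 * 0 - 3 = -3
v(0) = 1 * 0 + 1 = 1
h'(0) = 5 * 1 + (-3) * 1
= 5 - 3
= 2

2


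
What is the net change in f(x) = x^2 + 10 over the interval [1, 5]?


Net change = f(b) - f(a)
f(x) = x^2 + 10
Compute f(5):
f(5) = 1 * 5^2 + 0 * 5 + 10
= 25 + 0 + 10
= 35
Compute f(1):
f(1) = 1 * 1^2 + 0 * 1 + 10
= 1 + 0 + 10
= 11
Net change = 35 - 11 = 24

24


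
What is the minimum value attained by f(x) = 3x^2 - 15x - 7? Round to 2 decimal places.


For a quadratic f(x) = ax^2 + bx + c with a > 0, the minimum is at the vertex.
Vertex x-coordinate: x = -b/(2a)
x = -(-15) / (2 * 3)
x = 15/6 = 5/2
Substitute back to find the minimum value:
f(5/2) = 3 * (5/2)^2 - 15 * (5/2) - 7
= 75/4 - 75/2 - 7
= -103/4 = -25.75

-25.75


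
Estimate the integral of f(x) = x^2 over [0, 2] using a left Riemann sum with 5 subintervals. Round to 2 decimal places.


Left Riemann sum uses left endpoints of each subinterval.
Interval: [0, 2], n = 5
dx = (2 - 0) / 5 = 2/5
Left endpoints: [0, 2/5, 4/5, 6/5, 8/5]
f values: [0, 4/25, 16/25, 36/25, 64/25]
Sum = dx * (sum of f values)
= 2/5 * 24/5
= 48/25 = 1.92

1.92


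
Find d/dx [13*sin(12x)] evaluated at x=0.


Apply the chain rule to differentiate 13*sin(12x):
d/dx [13*sin(12x)]
= 13 * cos(12x) * d/dx(12x)
= 13 * 12 * cos(12x)
= 156 * cos(12x)
Evaluate at x = 0:
= 156 * cos(0)
= 156 * 1
= 156

156


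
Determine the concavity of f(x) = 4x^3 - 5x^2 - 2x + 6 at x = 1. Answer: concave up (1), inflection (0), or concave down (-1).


Concavity is determined by the sign of f''(x).
f(x) = 4x^3 - 5x^2 - 2x + 6
f'(x) = 12x^2 - 10x - 2
f''(x) = 24x - 10
f''(1) = 24 * 1 - 10
= 24 - 10
= 14
Since f''(1) > 0, the function is concave up (1)

1


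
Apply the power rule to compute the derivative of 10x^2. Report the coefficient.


We apply the power rule: d/dx [ax^n] = a*n * x^(n-1)
d/dx [10x^2]
= 10 * 2 * x^(2-1)
= 20x
The coefficient is 20

20


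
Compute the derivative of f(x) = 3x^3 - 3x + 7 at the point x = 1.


Differentiate f(x) = 3x^3 - 3x + 7 term by term:
f'(x) = 9x^2 - 3
Substitute x = 1:
f'(1) = 9 * 1^2 + 0 * 1 - 3
= 9 + 0 - 3
= 6

6


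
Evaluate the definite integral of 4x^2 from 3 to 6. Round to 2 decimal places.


Find the antiderivative of 4x^2:
F(x) = 4/3 * x^3
Apply the Fundamental Theorem of Calculus:
F(6) - F(3)
= 4/3 * 6^3 - 4/3 * 3^3
= 4/3 * (216 - 27)
= 4/3 * 189
= 252 = 252.00

252.00


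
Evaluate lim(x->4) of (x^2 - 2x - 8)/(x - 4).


Direct substitution gives 0/0, so we factor the numerator.
Factor: (x^2 - 2x - 8) = (x - 4)(x + 2)
Cancel the common factor (x - 4):
(x^2 - 2x - 8)/(x - 4) = (x + 2)
Now substitute x = 4:
= (4) - (-2) = 6

6


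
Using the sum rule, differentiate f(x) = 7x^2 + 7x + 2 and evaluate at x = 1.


Differentiate term by term using power and sum rules:
f(x) = 7x^2 + 7x + 2
f'(x) = 14x + 7
Substitute x = 1:
f'(1) = 14 * 1 + 7
= 14 + 7
= 21

21


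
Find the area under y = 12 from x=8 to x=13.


The area under a constant function y = 12 is a rectangle.
Width = 13 - 8 = 5
Height = 12
Area = width * height
= 5 * 12
= 60

60


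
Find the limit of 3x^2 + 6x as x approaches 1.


Since polynomials are continuous, we use direct substitution.
lim(x->1) of 3x^2 + 6x
= 3 * 1^2 + 6 * 1 + 0
= 3 + 6 + 0
= 9

9


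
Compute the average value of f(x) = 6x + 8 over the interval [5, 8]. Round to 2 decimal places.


Average value = 1/(b-a) * integral from a to b of f(x) dx
First compute the integral of 6x + 8:
F(x) = 3x^2 + 8x
F(8) = 3 * 64 + 8 * 8 = 256
F(5) = 3 * 25 + 8 * 5 = 115
Integral = 256 - 115 = 141
Average = 141 / (8 - 5) = 141 / 3
= 47 = 47.00

47.00


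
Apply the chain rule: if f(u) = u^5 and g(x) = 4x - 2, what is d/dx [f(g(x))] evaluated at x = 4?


Using the chain rule: (f(g(x)))' = f'(g(x)) * g'(x)
First, find g(4):
g(4) = 4 * 4 - 2 = 14
Next, f'(u) = 5u^4
And g'(x) = 4
So f'(g(4)) * g'(4)
= 5 * 14^4 * 4
= 5 * 38416 * 4
= 768320

768320


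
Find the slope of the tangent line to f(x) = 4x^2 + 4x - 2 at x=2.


The slope of the tangent line equals f'(x) at the point.
f(x) = 4x^2 + 4x - 2
f'(x) = 8x + 4
At x = 2:
f'(2) = 8 * 2 + 4
= 16 + 4
= 20

20


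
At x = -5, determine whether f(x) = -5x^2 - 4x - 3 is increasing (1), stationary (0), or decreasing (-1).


Compute f'(x) to determine behavior:
f'(x) = -10x - 4
f'(-5) = -10 * (-5) - 4
= 50 - 4
= 46
Since f'(-5) > 0, the function is increasing (1)

1


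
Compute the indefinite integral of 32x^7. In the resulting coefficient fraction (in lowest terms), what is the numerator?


Apply the power rule for integration:
integral of ax^n dx = a/(n+1) * x^(n+1) + C
integral of 32x^7 dx
= 32/8 * x^8 + C
= 4 * x^8 + C
The coefficient in lowest terms is 4 = 4/1, so its numerator is 4

4


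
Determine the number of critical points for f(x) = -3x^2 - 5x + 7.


Find where f'(x) = 0:
f'(x) = -6x - 5
Set f'(x) = 0:
-6x - 5 = 0
x = 5 / (-6) = -5/6
This is a linear equation in x, so there is exactly one solution.
Number of critical points: 1

1


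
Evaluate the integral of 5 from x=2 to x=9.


The integral of a constant k over [a, b] equals k * (b - a).
integral from 2 to 9 of 5 dx
= 5 * (9 - 2)
= 5 * 7
= 35

35


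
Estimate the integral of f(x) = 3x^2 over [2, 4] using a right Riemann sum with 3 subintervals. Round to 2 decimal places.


Right Riemann sum uses right endpoints of each subinterval.
Interval: [2, 4], n = 3
dx = (4 - 2) / 3 = 2/3
Right endpoints: [8/3, 10/3, 4]
f values: [64/3, 100/3, 48]
Sum = dx * (sum of f values)
= 2/3 * 308/3
= 616/9 ≈ 68.44

68.44


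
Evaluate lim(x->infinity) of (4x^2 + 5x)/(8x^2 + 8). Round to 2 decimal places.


For limits at infinity with equal-degree polynomials,
we compare leading coefficients.
Numerator leading term: 4x^2
Denominator leading term: 8x^2
Divide both by x^2:
lim = (4 + 5/x) / (8 + 8/x^2)
As x -> infinity, the 1/x and 1/x^2 terms vanish:
= 4/8 = 1/2 = 0.50

0.50


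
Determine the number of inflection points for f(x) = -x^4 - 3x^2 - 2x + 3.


Inflection points occur where f''(x) = 0 and concavity changes.
f(x) = -x^4 - 3x^2 - 2x + 3
f'(x) = -4x^3 - 6x - 2
f''(x) = -12x^2 - 6
This is a quadratic in x. Use the discriminant to count real roots.
Discriminant = (0)^2 - 4 * (-12) * (-6)
= 0 - 288
= -288
Since discriminant < 0, f''(x) = 0 has no real solutions.
Number of inflection points: 0

0


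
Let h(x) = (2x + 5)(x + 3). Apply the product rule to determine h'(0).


Let u(x) = 2x + 5 and v(x) = x + 3
u'(x) = 2
v'(x) = 1
Product rule: h'(x) = u'(x)*v(x) + u(x)*v'(x)
= 2 * (x + 3) + (2x + 5) * 1
At x = 0:
u(0) = 2 * 0 + 5 = 5
v(0) = 1 * 0 + 3 = 3
h'(0) = 2 * 3 + 5 * 1
= 6 + 5
= 11

11


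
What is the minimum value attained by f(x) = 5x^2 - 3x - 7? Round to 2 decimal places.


For a quadratic f(x) = ax^2 + bx + c with a > 0, the minimum is at the vertex.
Vertex x-coordinate: x = -b/(2a)
x = -(-3) / (2 * 5)
x = 3/10
Substitute back to find the minimum value:
f(3/10) = 5 * (3/10)^2 - 3 * (3/10) - 7
= 9/20 - 9/10 - 7
= -149/20 = -7.45

-7.45


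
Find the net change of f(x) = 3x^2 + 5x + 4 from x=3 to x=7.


Net change = f(b) - f(a)
f(x) = 3x^2 + 5x + 4
Compute f(7):
f(7) = 3 * 7^2 + 5 * 7 + 4
= 147 + 35 + 4
= 186
Compute f(3):
f(3) = 3 * 3^2 + 5 * 3 + 4
= 27 + 15 + 4
= 46
Net change = 186 - 46 = 140

140


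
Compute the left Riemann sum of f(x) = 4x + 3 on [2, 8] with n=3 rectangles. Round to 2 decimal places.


Left Riemann sum uses left endpoints of each subinterval.
Interval: [2, 8], n = 3
dx = (8 - 2) / 3 = 2
Left endpoints: [2, 4, 6]
f values: [11, 19, 27]
Sum = dx * (sum of f values)
= 2 * 57
= 114 = 114.00

114.00


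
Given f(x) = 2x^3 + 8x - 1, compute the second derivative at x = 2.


First derivative:
f'(x) = 6x^2 + 8
Second derivative:
f''(x) = 12x
Substitute x = 2:
f''(2) = 12 * 2 + 0
= 24 + 0
= 24

24


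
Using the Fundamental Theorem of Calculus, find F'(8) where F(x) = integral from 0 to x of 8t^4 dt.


By the Fundamental Theorem of Calculus (Part 1):
If F(x) = integral from 0 to x of f(t) dt, then F'(x) = f(x)
Here f(t) = 8t^4
So F'(x) = 8x^4
Evaluate at x = 8:
F'(8) = 8 * 8^4
= 8 * 4096
= 32768

32768


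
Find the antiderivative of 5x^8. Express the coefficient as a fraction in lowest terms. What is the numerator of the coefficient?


Apply the power rule for integration:
integral of ax^n dx = a/(n+1) * x^(n+1) + C
integral of 5x^8 dx
= 5/9 * x^9 + C
The coefficient in lowest terms is 5/9, and its numerator is 5

5


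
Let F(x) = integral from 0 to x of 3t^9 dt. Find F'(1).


By the Fundamental Theorem of Calculus (Part 1):
If F(x) = integral from 0 to x of f(t) dt, then F'(x) = f(x)
Here f(t) = 3t^9
So F'(x) = 3x^9
Evaluate at x = 1:
F'(1) = 3 * 1^9
= 3 * 1
= 3

3


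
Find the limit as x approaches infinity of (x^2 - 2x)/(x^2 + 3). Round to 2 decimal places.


For limits at infinity with equal-degree polynomials,
we compare leading coefficients.
Numerator leading term: x^2
Denominator leading term: x^2
Divide both by x^2:
lim = (1 - 2/x) / (1 + 3/x^2)
As x -> infinity, the 1/x and 1/x^2 terms vanish:
= 1/1 = 1 = 1.00

1.00


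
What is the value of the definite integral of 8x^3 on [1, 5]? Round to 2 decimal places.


Find the antiderivative of 8x^3:
F(x) = 8/4 * x^4
Apply the Fundamental Theorem of Calculus:
F(5) - F(1)
= 8/4 * 5^4 - 8/4 * 1^4
= 8/4 * (625 - 1)
= 8/4 * 624
= 1248 = 1248.00

1248.00


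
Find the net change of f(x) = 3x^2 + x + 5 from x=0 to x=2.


Net change = f(b) - f(a)
f(x) = 3x^2 + x + 5
Compute f(2):
f(2) = 3 * 2^2 + 1 * 2 + 5
= 12 + 2 + 5
= 19
Compute f(0):
f(0) = 3 * 0^2 + 1 * 0 + 5
= 0 + 0 + 5
= 5
Net change = 19 - 5 = 14

14


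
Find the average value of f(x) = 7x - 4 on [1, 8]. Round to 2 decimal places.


Average value = 1/(b-a) * integral from a to b of f(x) dx
First compute the integral of 7x - 4:
F(x) = (7/2)x^2 - 4x
F(8) = 7/2 * 64 - 4 * 8 = 192
F(1) = 7/2 * 1 - 4 * 1 = -1/2
Integral = 192 - (-1/2) = 385/2
Average = (385/2) / (8 - 1) = (385/2) / 7
= 55/2 = 27.50

27.50


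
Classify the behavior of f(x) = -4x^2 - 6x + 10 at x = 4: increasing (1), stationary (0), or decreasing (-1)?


Compute f'(x) to determine behavior:
f'(x) = -8x - 6
f'(4) = -8 * 4 - 6
= -32 - 6
= -38
Since f'(4) < 0, the function is decreasing (-1)

-1


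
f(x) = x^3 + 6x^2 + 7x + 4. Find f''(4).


First derivative:
f'(x) = 3x^2 + 12x + 7
Second derivative:
f''(x) = 6x + 12
Substitute x = 4:
f''(4) = 6 * 4 + 12
= 24 + 12
= 36

36


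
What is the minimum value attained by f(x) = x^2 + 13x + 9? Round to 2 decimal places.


For a quadratic f(x) = ax^2 + bx + c with a > 0, the minimum is at the vertex.
Vertex x-coordinate: x = -b/(2a)
x = -(13) / (2 * 1)
x = -13/2
Substitute back to find the minimum value:
f(-13/2) = 1 * (-13/2)^2 + 13 * (-13/2) + 9
= 169/4 - 169/2 + 9
= -133/4 = -33.25

-33.25


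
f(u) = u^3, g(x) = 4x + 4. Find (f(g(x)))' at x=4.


Using the chain rule: (f(g(x)))' = f'(g(x)) * g'(x)
First, find g(4):
g(4) = 4 * 4 + 4 = 20
Next, f'(u) = 3u^2
And g'(x) = 4
So f'(g(4)) * g'(4)
= 3 * 20^2 * 4
= 3 * 400 * 4
= 4800

4800


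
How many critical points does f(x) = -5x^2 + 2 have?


Find where f'(x) = 0:
f'(x) = -10x
Set f'(x) = 0:
-10x = 0
x = 0 / (-10) = 0
This is a linear equation in x, so there is exactly one solution.
Number of critical points: 1

1


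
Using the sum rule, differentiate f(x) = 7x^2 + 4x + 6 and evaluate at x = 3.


Differentiate term by term using power and sum rules:
f(x) = 7x^2 + 4x + 6
f'(x) = 14x + 4
Substitute x = 3:
f'(3) = 14 * 3 + 4
= 42 + 4
= 46

46


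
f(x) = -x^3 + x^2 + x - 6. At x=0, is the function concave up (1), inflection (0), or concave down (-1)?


Concavity is determined by the sign of f''(x).
f(x) = -x^3 + x^2 + x - 6
f'(x) = -3x^2 + 2x + 1
f''(x) = -6x + 2
f''(0) = -6 * 0 + 2
= 0 + 2
= 2
Since f''(0) > 0, the function is concave up (1)

1


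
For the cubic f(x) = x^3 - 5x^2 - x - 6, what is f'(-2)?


Differentiate f(x) = x^3 - 5x^2 - x - 6 term by term:
f'(x) = 3x^2 - 10x - 1
Substitute x = -2:
f'(-2) = 3 * (-2)^2 - 10 * (-2) - 1
= 12 + 20 - 1
= 31

31


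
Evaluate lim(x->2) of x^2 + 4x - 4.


Since polynomials are continuous, we use direct substitution.
lim(x->2) of x^2 + 4x - 4
= 1 * 2^2 + 4 * 2 - 4
= 4 + 8 - 4
= 8

8


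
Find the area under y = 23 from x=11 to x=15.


The area under a constant function y = 23 is a rectangle.
Width = 15 - 11 = 4
Height = 23
Area = width * height
= 4 * 23
= 92

92


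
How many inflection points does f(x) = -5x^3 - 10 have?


Inflection points occur where f''(x) = 0 and concavity changes.
f(x) = -5x^3 - 10
f'(x) = -15x^2
f''(x) = -30x
Set f''(x) = 0:
-30x = 0
x = 0 / (-30) = 0
Since f''(x) is linear (degree 1), it changes sign at this point.
Therefore there is exactly 1 inflection point.

1


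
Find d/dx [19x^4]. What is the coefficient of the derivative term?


We apply the power rule: d/dx [ax^n] = a*n * x^(n-1)
d/dx [19x^4]
= 19 * 4 * x^(4-1)
= 76x^3
The coefficient is 76

76


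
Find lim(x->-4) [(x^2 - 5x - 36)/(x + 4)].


Direct substitution gives 0/0, so we factor the numerator.
Factor: (x^2 - 5x - 36) = (x + 4)(x - 9)
Cancel the common factor (x + 4):
(x^2 - 5x - 36)/(x + 4) = (x - 9)
Now substitute x = -4:
= (-4) - (9) = -13

-13


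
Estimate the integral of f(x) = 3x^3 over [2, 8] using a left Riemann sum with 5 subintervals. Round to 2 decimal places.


Left Riemann sum uses left endpoints of each subinterval.
Interval: [2, 8], n = 5
dx = (8 - 2) / 5 = 6/5
Left endpoints: [2, 16/5, 22/5, 28/5, 34/5]
f values: [24, 12288/125, 31944/125, 65856/125, 117912/125]
Sum = dx * (sum of f values)
= 6/5 * 1848
= 11088/5 = 2217.60

2217.60


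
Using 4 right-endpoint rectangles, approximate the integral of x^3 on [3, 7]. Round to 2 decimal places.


Right Riemann sum uses right endpoints of each subinterval.
Interval: [3, 7], n = 4
dx = (7 - 3) / 4 = 1
Right endpoints: [4, 5, 6, 7]
f values: [64, 125, 216, 343]
Sum = dx * (sum of f values)
= 1 * 748
= 748 = 748.00

748.00


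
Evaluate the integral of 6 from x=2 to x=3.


The integral of a constant k over [a, b] equals k * (b - a).
integral from 2 to 3 of 6 dx
= 6 * (3 - 2)
= 6 * 1
= 6

6


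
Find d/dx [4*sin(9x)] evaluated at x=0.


Apply the chain rule to differentiate 4*sin(9x):
d/dx [4*sin(9x)]
= 4 * cos(9x) * d/dx(9x)
= 4 * 9 * cos(9x)
= 36 * cos(9x)
Evaluate at x = 0:
= 36 * cos(0)
= 36 * 1
= 36

36


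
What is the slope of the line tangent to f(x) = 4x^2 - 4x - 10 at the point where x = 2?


The slope of the tangent line equals f'(x) at the point.
f(x) = 4x^2 - 4x - 10
f'(x) = 8x - 4
At x = 2:
f'(2) = 8 * 2 - 4
= 16 - 4
= 12

12


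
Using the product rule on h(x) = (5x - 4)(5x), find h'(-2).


Let u(x) = 5x - 4 and v(x) = 5x
u'(x) = 5
v'(x) = 5
Product rule: h'(x) = u'(x)*v(x) + u(x)*v'(x)
= 5 * (5x) + (5x - 4) * 5
At x = -2:
u(-2) = 5 * (-2) - 4 = -14
v(-2) = 5 * (-2) + 0 = -10
h'(-2) = 5 * (-10) + (-14) * 5
= -50 - 70
= -120

-120


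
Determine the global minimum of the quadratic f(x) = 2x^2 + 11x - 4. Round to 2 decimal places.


For a quadratic f(x) = ax^2 + bx + c with a > 0, the minimum is at the vertex.
Vertex x-coordinate: x = -b/(2a)
x = -(11) / (2 * 2)
x = -11/4
Substitute back to find the minimum value:
f(-11/4) = 2 * (-11/4)^2 + 11 * (-11/4) - 4
= 121/8 - 121/4 - 4
= -153/8 ≈ -19.13

-19.13


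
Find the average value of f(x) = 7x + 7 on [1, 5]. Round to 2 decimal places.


Average value = 1/(b-a) * integral from a to b of f(x) dx
First compute the integral of 7x + 7:
F(x) = (7/2)x^2 + 7x
F(5) = 7/2 * 25 + 7 * 5 = 245/2
F(1) = 7/2 * 1 + 7 * 1 = 21/2
Integral = 245/2 - 21/2 = 112
Average = 112 / (5 - 1) = 112 / 4
= 28 = 28.00

28.00


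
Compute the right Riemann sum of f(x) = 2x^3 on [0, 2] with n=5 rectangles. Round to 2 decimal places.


Right Riemann sum uses right endpoints of each subinterval.
Interval: [0, 2], n = 5
dx = (2 - 0) / 5 = 2/5
Right endpoints: [2/5, 4/5, 6/5, 8/5, 2]
f values: [16/125, 128/125, 432/125, 1024/125, 16]
Sum = dx * (sum of f values)
= 2/5 * 144/5
= 288/25 = 11.52

11.52


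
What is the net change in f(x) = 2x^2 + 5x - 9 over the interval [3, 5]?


Net change = f(b) - f(a)
f(x) = 2x^2 + 5x - 9
Compute f(5):
f(5) = 2 * 5^2 + 5 * 5 - 9
= 50 + 25 - 9
= 66
Compute f(3):
f(3) = 2 * 3^2 + 5 * 3 - 9
= 18 + 15 - 9
= 24
Net change = 66 - 24 = 42

42


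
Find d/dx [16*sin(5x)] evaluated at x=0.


Apply the chain rule to differentiate 16*sin(5x):
d/dx [16*sin(5x)]
= 16 * cos(5x) * d/dx(5x)
= 16 * 5 * cos(5x)
= 80 * cos(5x)
Evaluate at x = 0:
= 80 * cos(0)
= 80 * 1
= 80

80


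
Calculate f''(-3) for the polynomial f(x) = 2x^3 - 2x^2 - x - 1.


First derivative:
f'(x) = 6x^2 - 4x - 1
Second derivative:
f''(x) = 12x - 4
Substitute x = -3:
f''(-3) = 12 * (-3) - 4
= -36 - 4
= -40

-40


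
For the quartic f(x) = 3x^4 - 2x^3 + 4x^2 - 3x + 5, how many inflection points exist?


Inflection points occur where f''(x) = 0 and concavity changes.
f(x) = 3x^4 - 2x^3 + 4x^2 - 3x + 5
f'(x) = 12x^3 - 6x^2 + 8x - 3
f''(x) = 36x^2 - 12x + 8
This is a quadratic in x. Use the discriminant to count real roots.
Discriminant = (-12)^2 - 4 * 36 * 8
= 144 - 1152
= -1008
Since discriminant < 0, f''(x) = 0 has no real solutions.
Number of inflection points: 0

0


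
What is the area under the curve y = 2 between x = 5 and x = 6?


The area under a constant function y = 2 is a rectangle.
Width = 6 - 5 = 1
Height = 2
Area = width * height
= 1 * 2
= 2

2


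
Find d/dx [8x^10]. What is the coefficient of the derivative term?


We apply the power rule: d/dx [ax^n] = a*n * x^(n-1)
d/dx [8x^10]
= 8 * 10 * x^(10-1)
= 80x^9
The coefficient is 80

80


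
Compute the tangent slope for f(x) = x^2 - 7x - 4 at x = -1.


The slope of the tangent line equals f'(x) at the point.
f(x) = x^2 - 7x - 4
f'(x) = 2x - 7
At x = -1:
f'(-1) = 2 * (-1) - 7
= -2 - 7
= -9

-9


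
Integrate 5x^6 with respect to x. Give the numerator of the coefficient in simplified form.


Apply the power rule for integration:
integral of ax^n dx = a/(n+1) * x^(n+1) + C
integral of 5x^6 dx
= 5/7 * x^7 + C
The coefficient in lowest terms is 5/7, and its numerator is 5

5


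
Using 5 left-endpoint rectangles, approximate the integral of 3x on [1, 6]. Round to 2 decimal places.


Left Riemann sum uses left endpoints of each subinterval.
Interval: [1, 6], n = 5
dx = (6 - 1) / 5 = 1
Left endpoints: [1, 2, 3, 4, 5]
f values: [3, 6, 9, 12, 15]
Sum = dx * (sum of f values)
= 1 * 45
= 45 = 45.00

45.00


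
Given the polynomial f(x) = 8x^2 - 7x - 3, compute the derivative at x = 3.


Differentiate term by term using power and sum rules:
f(x) = 8x^2 - 7x - 3
f'(x) = 16x - 7
Substitute x = 3:
f'(3) = 16 * 3 - 7
= 48 - 7
= 41

41


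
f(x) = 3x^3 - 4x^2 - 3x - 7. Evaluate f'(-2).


Differentiate f(x) = 3x^3 - 4x^2 - 3x - 7 term by term:
f'(x) = 9x^2 - 8x - 3
Substitute x = -2:
f'(-2) = 9 * (-2)^2 - 8 * (-2) - 3
= 36 + 16 - 3
= 49

49


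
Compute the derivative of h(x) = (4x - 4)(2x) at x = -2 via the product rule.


Let u(x) = 4x - 4 and v(x) = 2x
u'(x) = 4
v'(x) = 2
Product rule: h'(x) = u'(x)*v(x) + u(x)*v'(x)
= 4 * (2x) + (4x - 4) * 2
At x = -2:
u(-2) = 4 * (-2) - 4 = -12
v(-2) = 2 * (-2) + 0 = -4
h'(-2) = 4 * (-4) + (-12) * 2
= -16 - 24
= -40

-40


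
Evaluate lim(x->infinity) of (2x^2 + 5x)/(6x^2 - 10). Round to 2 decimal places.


For limits at infinity with equal-degree polynomials,
we compare leading coefficients.
Numerator leading term: 2x^2
Denominator leading term: 6x^2
Divide both by x^2:
lim = (2 + 5/x) / (6 - 10/x^2)
As x -> infinity, the 1/x and 1/x^2 terms vanish:
= 2/6 = 1/3 ≈ 0.33

0.33


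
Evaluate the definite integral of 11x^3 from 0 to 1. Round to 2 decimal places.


Find the antiderivative of 11x^3:
F(x) = 11/4 * x^4
Apply the Fundamental Theorem of Calculus:
F(1) - F(0)
= 11/4 * 1^4 - 11/4 * 0^4
= 11/4 * (1 - 0)
= 11/4 * 1
= 11/4 = 2.75

2.75


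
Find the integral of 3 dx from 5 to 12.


The integral of a constant k over [a, b] equals k * (b - a).
integral from 5 to 12 of 3 dx
= 3 * (12 - 5)
= 3 * 7
= 21

21


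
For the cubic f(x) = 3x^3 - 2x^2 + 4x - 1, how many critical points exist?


Find where f'(x) = 0:
f(x) = 3x^3 - 2x^2 + 4x - 1
f'(x) = 9x^2 - 4x + 4
This is a quadratic in x. Use the discriminant to count real roots.
Discriminant = (-4)^2 - 4 * 9 * 4
= 16 - 144
= -128
Since discriminant < 0, f'(x) = 0 has no real solutions.
Number of critical points: 0

0


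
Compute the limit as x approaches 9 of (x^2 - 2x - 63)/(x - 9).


Direct substitution gives 0/0, so we factor the numerator.
Factor: (x^2 - 2x - 63) = (x - 9)(x + 7)
Cancel the common factor (x - 9):
(x^2 - 2x - 63)/(x - 9) = (x + 7)
Now substitute x = 9:
= (9) - (-7) = 16

16


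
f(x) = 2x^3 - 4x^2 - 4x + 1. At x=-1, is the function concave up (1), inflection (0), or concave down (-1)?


Concavity is determined by the sign of f''(x).
f(x) = 2x^3 - 4x^2 - 4x + 1
f'(x) = 6x^2 - 8x - 4
f''(x) = 12x - 8
f''(-1) = 12 * (-1) - 8
= -12 - 8
= -20
Since f''(-1) < 0, the function is concave down (-1)

-1


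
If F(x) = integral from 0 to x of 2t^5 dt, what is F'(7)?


By the Fundamental Theorem of Calculus (Part 1):
If F(x) = integral from 0 to x of f(t) dt, then F'(x) = f(x)
Here f(t) = 2t^5
So F'(x) = 2x^5
Evaluate at x = 7:
F'(7) = 2 * 7^5
= 2 * 16807
= 33614

33614


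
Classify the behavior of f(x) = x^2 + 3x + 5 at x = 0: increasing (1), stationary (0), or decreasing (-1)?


Compute f'(x) to determine behavior:
f'(x) = 2x + 3
f'(0) = 2 * 0 + 3
= 0 + 3
= 3
Since f'(0) > 0, the function is increasing (1)

1


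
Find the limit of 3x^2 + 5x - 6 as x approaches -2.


Since polynomials are continuous, we use direct substitution.
lim(x->-2) of 3x^2 + 5x - 6
= 3 * (-2)^2 + 5 * (-2) - 6
= 12 - 10 - 6
= -4

-4


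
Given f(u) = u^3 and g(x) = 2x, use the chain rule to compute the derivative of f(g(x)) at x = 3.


Using the chain rule: (f(g(x)))' = f'(g(x)) * g'(x)
First, find g(3):
g(3) = 2 * 3 + 0 = 6
Next, f'(u) = 3u^2
And g'(x) = 2
So f'(g(3)) * g'(3)
= 3 * 6^2 * 2
= 3 * 36 * 2
= 216

216


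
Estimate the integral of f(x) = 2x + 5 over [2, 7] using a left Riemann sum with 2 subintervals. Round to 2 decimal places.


Left Riemann sum uses left endpoints of each subinterval.
Interval: [2, 7], n = 2
dx = (7 - 2) / 2 = 5/2
Left endpoints: [2, 9/2]
f values: [9, 14]
Sum = dx * (sum of f values)
= 5/2 * 23
= 115/2 = 57.50

57.50


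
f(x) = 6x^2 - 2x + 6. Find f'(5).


Differentiate term by term using power and sum rules:
f(x) = 6x^2 - 2x + 6
f'(x) = 12x - 2
Substitute x = 5:
f'(5) = 12 * 5 - 2
= 60 - 2
= 58

58


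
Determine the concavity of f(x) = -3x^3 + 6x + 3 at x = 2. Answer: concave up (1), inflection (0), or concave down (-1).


Concavity is determined by the sign of f''(x).
f(x) = -3x^3 + 6x + 3
f'(x) = -9x^2 + 6
f''(x) = -18x
f''(2) = -18 * 2 + 0
= -36 + 0
= -36
Since f''(2) < 0, the function is concave down (-1)

-1


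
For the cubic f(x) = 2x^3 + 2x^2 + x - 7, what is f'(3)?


Differentiate f(x) = 2x^3 + 2x^2 + x - 7 term by term:
f'(x) = 6x^2 + 4x + 1
Substitute x = 3:
f'(3) = 6 * 3^2 + 4 * 3 + 1
= 54 + 12 + 1
= 67

67


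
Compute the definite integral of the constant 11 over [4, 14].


The integral of a constant k over [a, b] equals k * (b - a).
integral from 4 to 14 of 11 dx
= 11 * (14 - 4)
= 11 * 10
= 110

110


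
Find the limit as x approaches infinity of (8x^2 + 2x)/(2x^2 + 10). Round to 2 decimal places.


For limits at infinity with equal-degree polynomials,
we compare leading coefficients.
Numerator leading term: 8x^2
Denominator leading term: 2x^2
Divide both by x^2:
lim = (8 + 2/x) / (2 + 10/x^2)
As x -> infinity, the 1/x and 1/x^2 terms vanish:
= 8/2 = 4 = 4.00

4.00


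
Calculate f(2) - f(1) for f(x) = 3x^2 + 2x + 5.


Net change = f(b) - f(a)
f(x) = 3x^2 + 2x + 5
Compute f(2):
f(2) = 3 * 2^2 + 2 * 2 + 5
= 12 + 4 + 5
= 21
Compute f(1):
f(1) = 3 * 1^2 + 2 * 1 + 5
= 3 + 2 + 5
= 10
Net change = 21 - 10 = 11

11


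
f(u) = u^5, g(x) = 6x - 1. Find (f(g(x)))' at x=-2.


Using the chain rule: (f(g(x)))' = f'(g(x)) * g'(x)
First, find g(-2):
g(-2) = 6 * (-2) - 1 = -13
Next, f'(u) = 5u^4
And g'(x) = 6
So f'(g(-2)) * g'(-2)
= 5 * (-13)^4 * 6
= 5 * 28561 * 6
= 856830

856830


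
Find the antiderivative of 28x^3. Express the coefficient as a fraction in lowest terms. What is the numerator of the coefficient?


Apply the power rule for integration:
integral of ax^n dx = a/(n+1) * x^(n+1) + C
integral of 28x^3 dx
= 28/4 * x^4 + C
= 7 * x^4 + C
The coefficient in lowest terms is 7 = 7/1, so its numerator is 7

7


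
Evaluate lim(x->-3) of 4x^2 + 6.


Since polynomials are continuous, we use direct substitution.
lim(x->-3) of 4x^2 + 6
= 4 * (-3)^2 + 0 * (-3) + 6
= 36 + 0 + 6
= 42

42


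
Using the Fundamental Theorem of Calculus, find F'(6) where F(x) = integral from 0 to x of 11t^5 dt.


By the Fundamental Theorem of Calculus (Part 1):
If F(x) = integral from 0 to x of f(t) dt, then F'(x) = f(x)
Here f(t) = 11t^5
So F'(x) = 11x^5
Evaluate at x = 6:
F'(6) = 11 * 6^5
= 11 * 7776
= 85536

85536


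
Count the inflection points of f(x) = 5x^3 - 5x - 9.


Inflection points occur where f''(x) = 0 and concavity changes.
f(x) = 5x^3 - 5x - 9
f'(x) = 15x^2 - 5
f''(x) = 30x
Set f''(x) = 0:
30x = 0
x = 0 / 30 = 0
Since f''(x) is linear (degree 1), it changes sign at this point.
Therefore there is exactly 1 inflection point.

1


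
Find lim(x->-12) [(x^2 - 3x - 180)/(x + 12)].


Direct substitution gives 0/0, so we factor the numerator.
Factor: (x^2 - 3x - 180) = (x + 12)(x - 15)
Cancel the common factor (x + 12):
(x^2 - 3x - 180)/(x + 12) = (x - 15)
Now substitute x = -12:
= (-12) - (15) = -27

-27


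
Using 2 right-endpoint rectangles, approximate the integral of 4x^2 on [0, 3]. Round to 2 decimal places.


Right Riemann sum uses right endpoints of each subinterval.
Interval: [0, 3], n = 2
dx = (3 - 0) / 2 = 3/2
Right endpoints: [3/2, 3]
f values: [9, 36]
Sum = dx * (sum of f values)
= 3/2 * 45
= 135/2 = 67.50

67.50


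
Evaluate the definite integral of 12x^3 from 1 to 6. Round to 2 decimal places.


Find the antiderivative of 12x^3:
F(x) = 12/4 * x^4
Apply the Fundamental Theorem of Calculus:
F(6) - F(1)
= 12/4 * 6^4 - 12/4 * 1^4
= 12/4 * (1296 - 1)
= 12/4 * 1295
= 3885 = 3885.00

3885.00


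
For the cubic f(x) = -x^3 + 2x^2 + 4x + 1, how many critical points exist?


Find where f'(x) = 0:
f(x) = -x^3 + 2x^2 + 4x + 1
f'(x) = -3x^2 + 4x + 4
This is a quadratic in x. Use the discriminant to count real roots.
Discriminant = (4)^2 - 4 * (-3) * 4
= 16 - (-48)
= 64
Since discriminant > 0, f'(x) = 0 has 2 real solutions.
Number of critical points: 2

2


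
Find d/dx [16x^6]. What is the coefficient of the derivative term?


We apply the power rule: d/dx [ax^n] = a*n * x^(n-1)
d/dx [16x^6]
= 16 * 6 * x^(6-1)
= 96x^5
The coefficient is 96

96


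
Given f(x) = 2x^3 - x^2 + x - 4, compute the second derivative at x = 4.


First derivative:
f'(x) = 6x^2 - 2x + 1
Second derivative:
f''(x) = 12x - 2
Substitute x = 4:
f''(4) = 12 * 4 - 2
= 48 - 2
= 46

46


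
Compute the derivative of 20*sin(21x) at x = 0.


Apply the chain rule to differentiate 20*sin(21x):
d/dx [20*sin(21x)]
= 20 * cos(21x) * d/dx(21x)
= 20 * 21 * cos(21x)
= 420 * cos(21x)
Evaluate at x = 0:
= 420 * cos(0)
= 420 * 1
= 420

420


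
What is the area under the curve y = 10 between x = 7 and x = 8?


The area under a constant function y = 10 is a rectangle.
Width = 8 - 7 = 1
Height = 10
Area = width * height
= 1 * 10
= 10

10


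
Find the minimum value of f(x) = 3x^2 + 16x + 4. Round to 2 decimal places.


For a quadratic f(x) = ax^2 + bx + c with a > 0, the minimum is at the vertex.
Vertex x-coordinate: x = -b/(2a)
x = -(16) / (2 * 3)
x = -16/6 = -8/3
Substitute back to find the minimum value:
f(-8/3) = 3 * (-8/3)^2 + 16 * (-8/3) + 4
= 64/3 - 128/3 + 4
= -52/3 ≈ -17.33

-17.33


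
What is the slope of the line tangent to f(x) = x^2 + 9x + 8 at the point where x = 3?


The slope of the tangent line equals f'(x) at the point.
f(x) = x^2 + 9x + 8
f'(x) = 2x + 9
At x = 3:
f'(3) = 2 * 3 + 9
= 6 + 9
= 15

15


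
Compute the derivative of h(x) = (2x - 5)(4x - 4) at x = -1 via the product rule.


Let u(x) = 2x - 5 and v(x) = 4x - 4
u'(x) = 2
v'(x) = 4
Product rule: h'(x) = u'(x)*v(x) + u(x)*v'(x)
= 2 * (4x - 4) + (2x - 5) * 4
At x = -1:
u(-1) = 2 * (-1) - 5 = -7
v(-1) = 4 * (-1) - 4 = -8
h'(-1) = 2 * (-8) + (-7) * 4
= -16 - 28
= -44

-44


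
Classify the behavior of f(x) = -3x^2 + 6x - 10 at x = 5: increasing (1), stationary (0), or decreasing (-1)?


Compute f'(x) to determine behavior:
f'(x) = -6x + 6
f'(5) = -6 * 5 + 6
= -30 + 6
= -24
Since f'(5) < 0, the function is decreasing (-1)

-1


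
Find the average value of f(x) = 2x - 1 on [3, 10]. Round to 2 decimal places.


Average value = 1/(b-a) * integral from a to b of f(x) dx
First compute the integral of 2x - 1:
F(x) = x^2 - x
F(10) = 1 * 100 - 1 * 10 = 90
F(3) = 1 * 9 - 1 * 3 = 6
Integral = 90 - 6 = 84
Average = 84 / (10 - 3) = 84 / 7
= 12 = 12.00

12.00


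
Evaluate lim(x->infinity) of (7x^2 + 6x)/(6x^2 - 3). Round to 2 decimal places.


For limits at infinity with equal-degree polynomials,
we compare leading coefficients.
Numerator leading term: 7x^2
Denominator leading term: 6x^2
Divide both by x^2:
lim = (7 + 6/x) / (6 - 3/x^2)
As x -> infinity, the 1/x and 1/x^2 terms vanish:
= 7/6 ≈ 1.17

1.17


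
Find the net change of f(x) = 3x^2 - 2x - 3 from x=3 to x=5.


Net change = f(b) - f(a)
f(x) = 3x^2 - 2x - 3
Compute f(5):
f(5) = 3 * 5^2 - 2 * 5 - 3
= 75 - 10 - 3
= 62
Compute f(3):
f(3) = 3 * 3^2 - 2 * 3 - 3
= 27 - 6 - 3
= 18
Net change = 62 - 18 = 44

44


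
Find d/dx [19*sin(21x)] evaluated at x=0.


Apply the chain rule to differentiate 19*sin(21x):
d/dx [19*sin(21x)]
= 19 * cos(21x) * d/dx(21x)
= 19 * 21 * cos(21x)
= 399 * cos(21x)
Evaluate at x = 0:
= 399 * cos(0)
= 399 * 1
= 399

399


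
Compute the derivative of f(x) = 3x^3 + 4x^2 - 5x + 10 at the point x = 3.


Differentiate f(x) = 3x^3 + 4x^2 - 5x + 10 term by term:
f'(x) = 9x^2 + 8x - 5
Substitute x = 3:
f'(3) = 9 * 3^2 + 8 * 3 - 5
= 81 + 24 - 5
= 100

100


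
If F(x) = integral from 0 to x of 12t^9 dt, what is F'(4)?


By the Fundamental Theorem of Calculus (Part 1):
If F(x) = integral from 0 to x of f(t) dt, then F'(x) = f(x)
Here f(t) = 12t^9
So F'(x) = 12x^9
Evaluate at x = 4:
F'(4) = 12 * 4^9
= 12 * 262144
= 3145728

3145728


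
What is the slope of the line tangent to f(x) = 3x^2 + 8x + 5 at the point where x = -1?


The slope of the tangent line equals f'(x) at the point.
f(x) = 3x^2 + 8x + 5
f'(x) = 6x + 8
At x = -1:
f'(-1) = 6 * (-1) + 8
= -6 + 8
= 2

2


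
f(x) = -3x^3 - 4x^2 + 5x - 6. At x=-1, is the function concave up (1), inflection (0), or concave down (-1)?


Concavity is determined by the sign of f''(x).
f(x) = -3x^3 - 4x^2 + 5x - 6
f'(x) = -9x^2 - 8x + 5
f''(x) = -18x - 8
f''(-1) = -18 * (-1) - 8
= 18 - 8
= 10
Since f''(-1) > 0, the function is concave up (1)

1


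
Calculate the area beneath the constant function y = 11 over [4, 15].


The area under a constant function y = 11 is a rectangle.
Width = 15 - 4 = 11
Height = 11
Area = width * height
= 11 * 11
= 121

121


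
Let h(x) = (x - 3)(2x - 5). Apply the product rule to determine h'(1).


Let u(x) = x - 3 and v(x) = 2x - 5
u'(x) = 1
v'(x) = 2
Product rule: h'(x) = u'(x)*v(x) + u(x)*v'(x)
= 1 * (2x - 5) + (x - 3) * 2
At x = 1:
u(1) = 1 * 1 - 3 = -2
v(1) = 2 * 1 - 5 = -3
h'(1) = 1 * (-3) + (-2) * 2
= -3 - 4
= -7

-7


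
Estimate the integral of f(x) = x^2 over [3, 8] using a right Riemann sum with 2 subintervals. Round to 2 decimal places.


Right Riemann sum uses right endpoints of each subinterval.
Interval: [3, 8], n = 2
dx = (8 - 3) / 2 = 5/2
Right endpoints: [11/2, 8]
f values: [121/4, 64]
Sum = dx * (sum of f values)
= 5/2 * 377/4
= 1885/8 ≈ 235.63

235.63


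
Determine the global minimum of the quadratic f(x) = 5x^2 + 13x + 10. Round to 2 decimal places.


For a quadratic f(x) = ax^2 + bx + c with a > 0, the minimum is at the vertex.
Vertex x-coordinate: x = -b/(2a)
x = -(13) / (2 * 5)
x = -13/10
Substitute back to find the minimum value:
f(-13/10) = 5 * (-13/10)^2 + 13 * (-13/10) + 10
= 169/20 - 169/10 + 10
= 31/20 = 1.55

1.55


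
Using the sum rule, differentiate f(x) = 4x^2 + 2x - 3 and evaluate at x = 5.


Differentiate term by term using power and sum rules:
f(x) = 4x^2 + 2x - 3
f'(x) = 8x + 2
Substitute x = 5:
f'(5) = 8 * 5 + 2
= 40 + 2
= 42

42


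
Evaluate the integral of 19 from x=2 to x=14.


The integral of a constant k over [a, b] equals k * (b - a).
integral from 2 to 14 of 19 dx
= 19 * (14 - 2)
= 19 * 12
= 228

228


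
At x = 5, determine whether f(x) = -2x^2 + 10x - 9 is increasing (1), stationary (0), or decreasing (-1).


Compute f'(x) to determine behavior:
f'(x) = -4x + 10
f'(5) = -4 * 5 + 10
= -20 + 10
= -10
Since f'(5) < 0, the function is decreasing (-1)

-1


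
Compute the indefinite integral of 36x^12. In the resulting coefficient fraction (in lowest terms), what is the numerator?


Apply the power rule for integration:
integral of ax^n dx = a/(n+1) * x^(n+1) + C
integral of 36x^12 dx
= 36/13 * x^13 + C
The coefficient in lowest terms is 36/13, and its numerator is 36

36


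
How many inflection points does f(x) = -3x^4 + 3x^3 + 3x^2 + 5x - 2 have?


Inflection points occur where f''(x) = 0 and concavity changes.
f(x) = -3x^4 + 3x^3 + 3x^2 + 5x - 2
f'(x) = -12x^3 + 9x^2 + 6x + 5
f''(x) = -36x^2 + 18x + 6
This is a quadratic in x. Use the discriminant to count real roots.
Discriminant = (18)^2 - 4 * (-36) * 6
= 324 - (-864)
= 1188
Since discriminant > 0, f''(x) = 0 has 2 distinct real solutions.
A quadratic with two distinct real roots changes sign at each root, so concavity changes at both.
Number of inflection points: 2

2


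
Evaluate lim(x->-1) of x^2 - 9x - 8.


Since polynomials are continuous, we use direct substitution.
lim(x->-1) of x^2 - 9x - 8
= 1 * (-1)^2 - 9 * (-1) - 8
= 1 + 9 - 8
= 2

2


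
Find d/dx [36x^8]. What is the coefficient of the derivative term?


We apply the power rule: d/dx [ax^n] = a*n * x^(n-1)
d/dx [36x^8]
= 36 * 8 * x^(8-1)
= 288x^7
The coefficient is 288

288


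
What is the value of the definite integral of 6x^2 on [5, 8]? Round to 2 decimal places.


Find the antiderivative of 6x^2:
F(x) = 6/3 * x^3
Apply the Fundamental Theorem of Calculus:
F(8) - F(5)
= 6/3 * 8^3 - 6/3 * 5^3
= 6/3 * (512 - 125)
= 6/3 * 387
= 774 = 774.00

774.00


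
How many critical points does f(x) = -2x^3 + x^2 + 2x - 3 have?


Find where f'(x) = 0:
f(x) = -2x^3 + x^2 + 2x - 3
f'(x) = -6x^2 + 2x + 2
This is a quadratic in x. Use the discriminant to count real roots.
Discriminant = (2)^2 - 4 * (-6) * 2
= 4 - (-48)
= 52
Since discriminant > 0, f'(x) = 0 has 2 real solutions.
Number of critical points: 2

2


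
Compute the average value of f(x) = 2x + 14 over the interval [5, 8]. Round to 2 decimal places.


Average value = 1/(b-a) * integral from a to b of f(x) dx
First compute the integral of 2x + 14:
F(x) = x^2 + 14x
F(8) = 1 * 64 + 14 * 8 = 176
F(5) = 1 * 25 + 14 * 5 = 95
Integral = 176 - 95 = 81
Average = 81 / (8 - 5) = 81 / 3
= 27 = 27.00

27.00


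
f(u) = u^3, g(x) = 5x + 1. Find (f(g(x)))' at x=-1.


Using the chain rule: (f(g(x)))' = f'(g(x)) * g'(x)
First, find g(-1):
g(-1) = 5 * (-1) + 1 = -4
Next, f'(u) = 3u^2
And g'(x) = 5
So f'(g(-1)) * g'(-1)
= 3 * (-4)^2 * 5
= 3 * 16 * 5
= 240

240
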